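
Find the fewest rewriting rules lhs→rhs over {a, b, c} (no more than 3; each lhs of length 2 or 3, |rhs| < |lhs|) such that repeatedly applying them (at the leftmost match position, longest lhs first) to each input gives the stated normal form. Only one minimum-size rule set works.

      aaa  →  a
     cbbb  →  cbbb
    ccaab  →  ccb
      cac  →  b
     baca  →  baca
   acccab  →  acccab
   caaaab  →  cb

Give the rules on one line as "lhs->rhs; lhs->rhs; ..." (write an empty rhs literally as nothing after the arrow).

aa->; cac->b

  | aaa => a
  | cbbb
  | ccaab => ccb
  | cac => b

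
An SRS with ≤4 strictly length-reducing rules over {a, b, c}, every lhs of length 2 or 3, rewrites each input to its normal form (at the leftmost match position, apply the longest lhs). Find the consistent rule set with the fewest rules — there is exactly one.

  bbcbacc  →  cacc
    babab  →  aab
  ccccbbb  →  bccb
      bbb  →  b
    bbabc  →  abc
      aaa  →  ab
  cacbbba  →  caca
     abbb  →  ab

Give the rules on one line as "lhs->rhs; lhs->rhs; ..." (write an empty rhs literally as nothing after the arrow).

aaa->ab; ba->a; bb->; ccc->bc

  | bbcbacc => cbacc => cacc
  | babab => abab => aab
  | ccccbbb => bccbbb => bccb
  | bbb => b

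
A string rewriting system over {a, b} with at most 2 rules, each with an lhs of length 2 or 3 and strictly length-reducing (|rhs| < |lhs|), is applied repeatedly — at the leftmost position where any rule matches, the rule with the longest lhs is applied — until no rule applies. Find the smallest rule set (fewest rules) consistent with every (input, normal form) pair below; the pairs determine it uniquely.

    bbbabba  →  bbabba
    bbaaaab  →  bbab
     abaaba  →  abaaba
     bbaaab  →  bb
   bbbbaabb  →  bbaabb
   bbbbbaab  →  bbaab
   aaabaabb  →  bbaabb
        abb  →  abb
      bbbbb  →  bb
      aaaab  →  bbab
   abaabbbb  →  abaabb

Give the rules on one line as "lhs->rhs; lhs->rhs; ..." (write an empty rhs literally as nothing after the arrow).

aaa->bb; bbb->bb

  | bbbabba => bbabba
  | bbaaaab => bbbbab => bbbab => bbab
  | abaaba
  | bbaaab => bbbbb => bbbb => bbb => bb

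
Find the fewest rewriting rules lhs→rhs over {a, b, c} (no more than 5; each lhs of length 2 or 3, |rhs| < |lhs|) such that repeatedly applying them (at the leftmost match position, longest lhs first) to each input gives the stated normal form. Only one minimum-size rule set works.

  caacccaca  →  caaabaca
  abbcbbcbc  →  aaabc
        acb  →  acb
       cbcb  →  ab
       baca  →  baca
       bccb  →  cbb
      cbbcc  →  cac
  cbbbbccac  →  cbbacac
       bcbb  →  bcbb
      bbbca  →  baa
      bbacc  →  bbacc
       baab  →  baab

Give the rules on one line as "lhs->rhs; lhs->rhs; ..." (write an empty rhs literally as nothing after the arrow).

  | caacccaca => caaabaca
  | abbcbbcbc => aabbcbc => aaabc
  | acb
  | cbcb => ab

bbc->a; bcc->cb; cbc->a; ccc->ab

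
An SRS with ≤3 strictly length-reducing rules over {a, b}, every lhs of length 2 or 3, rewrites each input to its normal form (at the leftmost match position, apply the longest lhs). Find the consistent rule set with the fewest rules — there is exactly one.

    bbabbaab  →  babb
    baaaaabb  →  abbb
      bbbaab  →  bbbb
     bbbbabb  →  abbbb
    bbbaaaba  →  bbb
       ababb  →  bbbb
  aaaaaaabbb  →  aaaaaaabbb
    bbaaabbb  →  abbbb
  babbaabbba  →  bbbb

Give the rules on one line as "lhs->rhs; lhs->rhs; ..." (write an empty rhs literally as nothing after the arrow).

aba->bb; baa->bb; bba->ab

  | bbabbaab => abbbaab => ababab => bbbab => babb
  | baaaaabb => bbaaabb => abaabb => bbabb => abbb
  | bbbaab => babab => bbbb
  | bbbbabb => bbabbb => abbbb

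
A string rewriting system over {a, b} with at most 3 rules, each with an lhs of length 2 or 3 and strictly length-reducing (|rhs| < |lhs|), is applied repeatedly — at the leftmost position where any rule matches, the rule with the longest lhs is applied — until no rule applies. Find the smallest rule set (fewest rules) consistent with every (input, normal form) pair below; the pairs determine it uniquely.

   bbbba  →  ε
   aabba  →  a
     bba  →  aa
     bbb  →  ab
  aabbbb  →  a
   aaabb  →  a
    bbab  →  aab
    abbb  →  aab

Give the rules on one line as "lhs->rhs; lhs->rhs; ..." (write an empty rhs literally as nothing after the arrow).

  | bbbba => abba => aaa => ε
  | aabba => aaaa => a
  | bba => aa
  | bbb => ab

aaa->; bb->a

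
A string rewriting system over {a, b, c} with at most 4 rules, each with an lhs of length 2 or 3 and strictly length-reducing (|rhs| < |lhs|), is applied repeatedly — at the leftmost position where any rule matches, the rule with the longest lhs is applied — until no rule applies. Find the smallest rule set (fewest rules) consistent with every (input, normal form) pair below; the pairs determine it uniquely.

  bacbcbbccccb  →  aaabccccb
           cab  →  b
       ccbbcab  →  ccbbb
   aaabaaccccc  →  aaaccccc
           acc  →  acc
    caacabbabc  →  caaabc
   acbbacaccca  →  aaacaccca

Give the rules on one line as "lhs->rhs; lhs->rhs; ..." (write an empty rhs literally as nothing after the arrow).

acb->aa; ba->a; baa->; cab->b

  | bacbcbbccccb => acbcbbccccb => aacbbccccb => aaabccccb
  | cab => b
  | ccbbcab => ccbbb
  | aaabaaccccc => aaaccccc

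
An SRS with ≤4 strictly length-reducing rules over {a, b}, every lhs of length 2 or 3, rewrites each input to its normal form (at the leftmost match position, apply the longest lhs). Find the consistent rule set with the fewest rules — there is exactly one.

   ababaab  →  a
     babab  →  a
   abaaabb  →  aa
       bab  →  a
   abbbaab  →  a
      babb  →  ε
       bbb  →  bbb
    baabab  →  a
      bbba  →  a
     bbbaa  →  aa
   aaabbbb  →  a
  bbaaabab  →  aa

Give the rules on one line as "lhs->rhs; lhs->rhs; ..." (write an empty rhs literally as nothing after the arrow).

ab->; abb->; ba->a; bab->a

  | ababaab => abaab => aab => a
  | babab => aab => a
  | abaaabb => aaabb => aa
  | bab => a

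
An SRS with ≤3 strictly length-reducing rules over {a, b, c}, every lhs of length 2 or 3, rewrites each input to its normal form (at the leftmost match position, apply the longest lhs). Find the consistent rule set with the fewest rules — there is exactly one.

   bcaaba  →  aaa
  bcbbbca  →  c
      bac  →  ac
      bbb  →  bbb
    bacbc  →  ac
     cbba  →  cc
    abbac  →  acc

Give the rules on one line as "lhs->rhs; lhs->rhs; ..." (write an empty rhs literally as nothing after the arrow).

  | bcaaba => aaba => aaa
  | bcbbbca => bbbca => bba => c
  | bac => ac
  | bbb

ba->a; bba->c; bc->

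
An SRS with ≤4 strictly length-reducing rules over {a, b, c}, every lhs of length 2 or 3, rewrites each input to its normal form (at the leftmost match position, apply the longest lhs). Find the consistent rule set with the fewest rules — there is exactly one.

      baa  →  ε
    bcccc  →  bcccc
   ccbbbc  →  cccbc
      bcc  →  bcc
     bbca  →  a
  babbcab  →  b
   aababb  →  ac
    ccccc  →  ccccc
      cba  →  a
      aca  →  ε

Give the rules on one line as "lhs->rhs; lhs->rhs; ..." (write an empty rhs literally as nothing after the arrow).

aa->; ba->a; bb->c; ca->a

  | baa => aa => ε
  | bcccc
  | ccbbbc => cccbc
  | bcc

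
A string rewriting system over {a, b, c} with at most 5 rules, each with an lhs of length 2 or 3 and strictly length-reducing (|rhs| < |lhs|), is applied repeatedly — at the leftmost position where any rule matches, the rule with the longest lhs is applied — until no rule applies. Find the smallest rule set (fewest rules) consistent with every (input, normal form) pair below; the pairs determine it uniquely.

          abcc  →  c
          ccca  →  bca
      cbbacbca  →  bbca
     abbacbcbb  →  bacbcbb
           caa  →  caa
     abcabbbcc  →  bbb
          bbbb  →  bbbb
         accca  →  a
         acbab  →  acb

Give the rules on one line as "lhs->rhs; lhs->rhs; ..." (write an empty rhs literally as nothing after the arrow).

ab->; abc->; bba->; cc->b

  | abcc => c
  | ccca => bca
  | cbbacbca => ccbca => bbca
  | abbacbcbb => bacbcbb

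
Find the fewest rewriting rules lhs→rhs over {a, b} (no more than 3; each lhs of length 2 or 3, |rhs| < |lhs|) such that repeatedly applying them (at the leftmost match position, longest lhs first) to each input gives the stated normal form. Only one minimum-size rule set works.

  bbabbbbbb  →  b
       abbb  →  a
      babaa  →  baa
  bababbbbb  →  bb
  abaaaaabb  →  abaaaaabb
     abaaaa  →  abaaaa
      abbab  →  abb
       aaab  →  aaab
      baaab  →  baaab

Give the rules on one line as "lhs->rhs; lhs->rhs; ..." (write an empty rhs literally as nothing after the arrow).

bab->b; bbb->

  | bbabbbbbb => bbbbbbb => bbbb => b
  | abbb => a
  | babaa => baa
  | bababbbbb => babbbbb => bbbbb => bb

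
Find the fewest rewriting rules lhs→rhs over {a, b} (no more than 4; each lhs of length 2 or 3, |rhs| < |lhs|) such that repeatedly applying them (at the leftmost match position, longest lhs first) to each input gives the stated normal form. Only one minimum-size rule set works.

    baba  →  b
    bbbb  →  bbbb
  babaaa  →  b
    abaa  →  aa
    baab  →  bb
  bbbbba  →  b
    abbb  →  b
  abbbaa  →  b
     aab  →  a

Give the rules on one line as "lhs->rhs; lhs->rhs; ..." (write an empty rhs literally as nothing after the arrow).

  | baba => bba => ba => b
  | bbbb
  | babaaa => bbaaa => baaa => baa => ba => b
  | abaa => aa

ab->; abb->; ba->b; bba->ba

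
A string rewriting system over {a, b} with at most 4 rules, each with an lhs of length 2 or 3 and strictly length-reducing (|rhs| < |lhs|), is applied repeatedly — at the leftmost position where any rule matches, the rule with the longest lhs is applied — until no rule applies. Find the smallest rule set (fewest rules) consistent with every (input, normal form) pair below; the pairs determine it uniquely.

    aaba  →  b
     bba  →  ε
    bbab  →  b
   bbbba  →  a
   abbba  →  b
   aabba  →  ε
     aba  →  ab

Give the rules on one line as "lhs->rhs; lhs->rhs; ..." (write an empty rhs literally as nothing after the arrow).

aa->; ba->b; bb->a

  | aaba => ba => b
  | bba => aa => ε
  | bbab => aab => b
  | bbbba => abba => aaa => a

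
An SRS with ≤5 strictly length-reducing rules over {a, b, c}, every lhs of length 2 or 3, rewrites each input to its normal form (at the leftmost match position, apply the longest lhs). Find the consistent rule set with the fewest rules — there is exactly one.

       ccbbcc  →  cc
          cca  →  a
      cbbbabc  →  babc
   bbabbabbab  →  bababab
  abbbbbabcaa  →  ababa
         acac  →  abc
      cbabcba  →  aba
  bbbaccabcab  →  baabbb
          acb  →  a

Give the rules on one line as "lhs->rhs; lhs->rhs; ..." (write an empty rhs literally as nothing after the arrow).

bba->ba; ca->b; cb->; cca->a

  | ccbbcc => cbcc => cc
  | cca => a
  | cbbbabc => bbabc => babc
  | bbabbabbab => babbabbab => bababbab => bababab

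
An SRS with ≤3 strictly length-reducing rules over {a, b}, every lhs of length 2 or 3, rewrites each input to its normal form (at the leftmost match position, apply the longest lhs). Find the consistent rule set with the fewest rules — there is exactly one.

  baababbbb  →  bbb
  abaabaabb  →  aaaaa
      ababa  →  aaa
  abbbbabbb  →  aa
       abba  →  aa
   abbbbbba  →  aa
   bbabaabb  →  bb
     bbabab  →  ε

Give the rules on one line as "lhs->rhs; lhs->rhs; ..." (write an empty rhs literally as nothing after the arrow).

  | baababbbb => babbbb => bbb
  | abaabaabb => aaabaabb => aaaaabb => aaaaab => aaaaa
  | ababa => aaba => aaa
  | abbbbabbb => abbbabbb => abbabbb => ababbb => aabbb => aabb => aab => aa

ab->a; baa->; bab->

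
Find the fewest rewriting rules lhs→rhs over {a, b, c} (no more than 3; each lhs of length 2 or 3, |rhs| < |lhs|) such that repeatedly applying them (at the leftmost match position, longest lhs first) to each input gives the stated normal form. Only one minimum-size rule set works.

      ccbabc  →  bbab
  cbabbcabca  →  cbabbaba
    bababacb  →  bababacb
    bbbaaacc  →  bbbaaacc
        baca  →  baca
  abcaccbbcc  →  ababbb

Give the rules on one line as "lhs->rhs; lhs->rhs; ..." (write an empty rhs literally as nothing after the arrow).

  | ccbabc => bbabc => bbab
  | cbabbcabca => cbabbabca => cbabbaba
  | bababacb
  | bbbaaacc

bc->b; ccb->bb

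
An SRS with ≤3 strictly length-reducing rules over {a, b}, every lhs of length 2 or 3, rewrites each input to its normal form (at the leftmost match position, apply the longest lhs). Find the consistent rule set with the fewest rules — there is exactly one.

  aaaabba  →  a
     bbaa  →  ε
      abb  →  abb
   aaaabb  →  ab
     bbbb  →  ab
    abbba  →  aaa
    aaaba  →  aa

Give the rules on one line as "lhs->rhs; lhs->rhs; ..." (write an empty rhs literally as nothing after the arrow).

  | aaaabba => aababa => baaba => aba => a
  | bbaa => ba => ε
  | abb
  | aaaabb => aabab => baab => ab

aab->ba; ba->; bbb->a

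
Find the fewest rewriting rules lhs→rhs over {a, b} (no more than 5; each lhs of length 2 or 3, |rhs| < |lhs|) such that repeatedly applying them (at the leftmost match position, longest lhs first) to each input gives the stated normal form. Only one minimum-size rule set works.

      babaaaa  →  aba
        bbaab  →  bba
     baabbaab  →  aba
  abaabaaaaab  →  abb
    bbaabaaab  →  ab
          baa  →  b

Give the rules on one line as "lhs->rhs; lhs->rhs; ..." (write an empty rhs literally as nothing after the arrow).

  | babaaaa => abaaaa => aba
  | bbaab => bba
  | baabbaab => babaab => abaab => aba
  | abaabaaaaab => abaaaaaab => abaaab => abb

aa->; aaa->; aab->a; bab->ab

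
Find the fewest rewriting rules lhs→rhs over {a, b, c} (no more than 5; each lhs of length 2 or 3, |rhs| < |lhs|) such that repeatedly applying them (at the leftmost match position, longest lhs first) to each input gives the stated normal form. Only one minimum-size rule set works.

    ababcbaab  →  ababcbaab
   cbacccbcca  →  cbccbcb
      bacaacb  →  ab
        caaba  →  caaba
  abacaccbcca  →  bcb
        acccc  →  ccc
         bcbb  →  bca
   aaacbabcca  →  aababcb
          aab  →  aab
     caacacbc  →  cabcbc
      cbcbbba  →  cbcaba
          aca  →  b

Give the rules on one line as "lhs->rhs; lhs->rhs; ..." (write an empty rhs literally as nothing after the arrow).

ac->; aca->b; bb->a; cca->cb

  | ababcbaab
  | cbacccbcca => cbccbcca => cbccbcb
  | bacaacb => bbacb => aacb => ab
  | caaba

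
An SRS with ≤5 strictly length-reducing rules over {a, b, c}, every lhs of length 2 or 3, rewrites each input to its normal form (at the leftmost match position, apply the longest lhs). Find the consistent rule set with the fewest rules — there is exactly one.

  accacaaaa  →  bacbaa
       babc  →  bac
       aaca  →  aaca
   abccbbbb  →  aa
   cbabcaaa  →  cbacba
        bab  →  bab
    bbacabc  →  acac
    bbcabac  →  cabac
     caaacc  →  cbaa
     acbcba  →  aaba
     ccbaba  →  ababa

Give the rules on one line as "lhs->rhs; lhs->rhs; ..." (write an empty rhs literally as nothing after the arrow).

aaa->ba; bb->; bc->c; cc->a

  | accacaaaa => aaacaaaa => bacaaaa => bacbaa
  | babc => bac
  | aaca
  | abccbbbb => accbbbb => aabbbb => aabb => aa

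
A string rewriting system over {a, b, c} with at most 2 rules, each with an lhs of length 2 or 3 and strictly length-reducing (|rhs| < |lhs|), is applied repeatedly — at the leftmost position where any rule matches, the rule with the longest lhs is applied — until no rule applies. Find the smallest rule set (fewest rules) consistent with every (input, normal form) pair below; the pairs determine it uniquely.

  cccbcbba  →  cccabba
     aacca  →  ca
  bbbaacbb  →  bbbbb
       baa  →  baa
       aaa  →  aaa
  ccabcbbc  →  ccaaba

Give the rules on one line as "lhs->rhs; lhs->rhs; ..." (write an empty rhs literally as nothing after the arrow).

aac->; bc->a

  | cccbcbba => cccabba
  | aacca => ca
  | bbbaacbb => bbbbb
  | baa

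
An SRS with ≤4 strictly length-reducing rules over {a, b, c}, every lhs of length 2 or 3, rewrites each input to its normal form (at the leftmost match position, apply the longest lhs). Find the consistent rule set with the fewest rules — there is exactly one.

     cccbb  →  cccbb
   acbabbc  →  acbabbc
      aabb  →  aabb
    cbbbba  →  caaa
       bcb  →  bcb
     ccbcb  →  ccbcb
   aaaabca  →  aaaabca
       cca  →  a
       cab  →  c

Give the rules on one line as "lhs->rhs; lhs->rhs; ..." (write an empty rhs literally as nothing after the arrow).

  | cccbb
  | acbabbc
  | aabb
  | cbbbba => cbbaa => caaa

bba->aa; cab->c; cca->a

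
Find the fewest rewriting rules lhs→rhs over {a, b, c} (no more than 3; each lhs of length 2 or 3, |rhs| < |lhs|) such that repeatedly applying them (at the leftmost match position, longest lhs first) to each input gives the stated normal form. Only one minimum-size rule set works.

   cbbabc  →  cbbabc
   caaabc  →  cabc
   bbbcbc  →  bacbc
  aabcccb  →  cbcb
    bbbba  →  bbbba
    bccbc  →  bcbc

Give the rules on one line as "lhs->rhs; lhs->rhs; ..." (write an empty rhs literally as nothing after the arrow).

aa->c; bbc->ac; cc->c

  | cbbabc
  | caaabc => ccabc => cabc
  | bbbcbc => bacbc
  | aabcccb => cbcccb => cbccb => cbcb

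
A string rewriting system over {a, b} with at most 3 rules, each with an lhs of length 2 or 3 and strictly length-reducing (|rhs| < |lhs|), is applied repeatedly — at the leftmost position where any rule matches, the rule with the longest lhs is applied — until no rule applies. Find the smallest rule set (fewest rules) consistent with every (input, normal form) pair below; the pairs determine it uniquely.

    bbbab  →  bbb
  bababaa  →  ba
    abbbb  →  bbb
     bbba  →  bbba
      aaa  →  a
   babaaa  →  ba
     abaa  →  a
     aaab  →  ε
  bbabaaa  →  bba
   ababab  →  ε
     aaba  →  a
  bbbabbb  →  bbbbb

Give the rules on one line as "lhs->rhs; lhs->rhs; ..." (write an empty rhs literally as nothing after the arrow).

aa->a; ab->

  | bbbab => bbb
  | bababaa => babaa => baa => ba
  | abbbb => bbb
  | bbba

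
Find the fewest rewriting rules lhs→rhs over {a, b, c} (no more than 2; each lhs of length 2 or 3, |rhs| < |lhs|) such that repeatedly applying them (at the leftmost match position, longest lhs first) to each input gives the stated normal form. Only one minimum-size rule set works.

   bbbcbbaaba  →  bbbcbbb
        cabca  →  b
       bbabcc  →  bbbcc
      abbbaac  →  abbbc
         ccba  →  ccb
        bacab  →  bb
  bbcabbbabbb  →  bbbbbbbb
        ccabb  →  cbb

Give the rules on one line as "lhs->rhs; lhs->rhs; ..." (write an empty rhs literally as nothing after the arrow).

ba->b; ca->

  | bbbcbbaaba => bbbcbbaba => bbbcbbba => bbbcbbb
  | cabca => bca => b
  | bbabcc => bbbcc
  | abbbaac => abbbac => abbbc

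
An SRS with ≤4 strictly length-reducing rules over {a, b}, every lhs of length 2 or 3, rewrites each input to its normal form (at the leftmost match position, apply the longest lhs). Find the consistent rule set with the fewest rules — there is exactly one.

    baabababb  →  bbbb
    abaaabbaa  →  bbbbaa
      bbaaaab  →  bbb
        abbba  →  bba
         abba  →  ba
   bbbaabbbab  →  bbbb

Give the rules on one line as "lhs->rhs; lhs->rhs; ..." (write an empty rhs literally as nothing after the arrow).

aaa->b; ab->; aba->ba

  | baabababb => babababb => bbababb => bbbabb => bbbb
  | abaaabbaa => baaabbaa => bbbbaa
  | bbaaaab => bbbab => bbb
  | abbba => bba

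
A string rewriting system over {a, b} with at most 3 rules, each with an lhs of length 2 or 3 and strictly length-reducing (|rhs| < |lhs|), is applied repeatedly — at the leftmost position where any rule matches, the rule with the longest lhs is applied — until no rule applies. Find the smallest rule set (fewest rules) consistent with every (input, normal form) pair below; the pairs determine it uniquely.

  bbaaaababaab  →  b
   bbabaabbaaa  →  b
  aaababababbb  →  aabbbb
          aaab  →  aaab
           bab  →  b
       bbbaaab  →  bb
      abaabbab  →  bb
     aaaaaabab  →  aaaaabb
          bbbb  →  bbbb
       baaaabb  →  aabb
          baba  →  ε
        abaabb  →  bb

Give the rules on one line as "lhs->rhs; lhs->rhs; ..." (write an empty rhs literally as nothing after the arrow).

  | bbaaaababaab => baababaab => babaab => baab => b
  | bbabaabbaaa => bbaabbaaa => bbbaaa => bba => b
  | aaababababbb => aabbababbb => aabbabbb => aabbbb
  | aaab

aba->b; ba->; baa->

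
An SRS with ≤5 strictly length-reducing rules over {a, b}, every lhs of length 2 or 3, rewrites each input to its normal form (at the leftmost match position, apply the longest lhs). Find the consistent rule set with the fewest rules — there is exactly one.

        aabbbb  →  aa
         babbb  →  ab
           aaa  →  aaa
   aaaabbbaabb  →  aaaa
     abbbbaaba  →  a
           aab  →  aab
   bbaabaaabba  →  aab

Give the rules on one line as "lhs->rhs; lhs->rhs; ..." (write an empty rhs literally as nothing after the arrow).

  | aabbbb => aabb => aa
  | babbb => abbb => ab
  | aaa
  | aaaabbbaabb => aaaabaabb => aaaabb => aaaa

aba->; ba->a; bb->; bba->b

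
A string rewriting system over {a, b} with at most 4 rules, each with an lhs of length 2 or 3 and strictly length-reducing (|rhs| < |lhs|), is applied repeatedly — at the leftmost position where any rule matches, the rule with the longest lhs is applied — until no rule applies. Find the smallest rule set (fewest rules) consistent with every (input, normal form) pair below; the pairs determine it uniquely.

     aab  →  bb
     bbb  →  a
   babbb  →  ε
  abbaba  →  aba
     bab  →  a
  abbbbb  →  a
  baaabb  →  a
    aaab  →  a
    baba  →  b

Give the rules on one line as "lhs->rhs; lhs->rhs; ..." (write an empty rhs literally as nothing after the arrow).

  | aab => bb
  | bbb => a
  | babbb => abb => ε
  | abbaba => aba

aa->b; abb->; bab->a; bbb->a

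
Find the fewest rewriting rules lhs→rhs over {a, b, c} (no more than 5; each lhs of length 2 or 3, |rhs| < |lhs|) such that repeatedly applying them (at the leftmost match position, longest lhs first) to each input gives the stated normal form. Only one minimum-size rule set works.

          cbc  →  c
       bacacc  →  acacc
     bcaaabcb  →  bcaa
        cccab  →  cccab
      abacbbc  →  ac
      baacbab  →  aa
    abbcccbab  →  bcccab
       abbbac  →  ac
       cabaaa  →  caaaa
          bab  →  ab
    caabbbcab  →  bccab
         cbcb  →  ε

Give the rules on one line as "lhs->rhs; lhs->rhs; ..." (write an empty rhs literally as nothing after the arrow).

  | cbc => c
  | bacacc => acacc
  | bcaaabcb => bcabacb => bcaacb => bcaa
  | cccab

aab->ba; abb->bc; ba->a; cb->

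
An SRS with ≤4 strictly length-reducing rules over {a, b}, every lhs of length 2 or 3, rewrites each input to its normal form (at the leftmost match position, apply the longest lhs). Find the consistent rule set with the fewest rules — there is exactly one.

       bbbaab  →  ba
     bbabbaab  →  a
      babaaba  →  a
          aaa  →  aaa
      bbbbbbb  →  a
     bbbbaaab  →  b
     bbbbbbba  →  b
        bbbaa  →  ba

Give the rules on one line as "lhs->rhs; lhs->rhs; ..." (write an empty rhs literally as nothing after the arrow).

ab->a; aba->b; baa->; bb->a

  | bbbaab => abaab => bab => ba
  | bbabbaab => aabbaab => aabaab => abab => bb => a
  | babaaba => bbaba => aaba => ab => a
  | aaa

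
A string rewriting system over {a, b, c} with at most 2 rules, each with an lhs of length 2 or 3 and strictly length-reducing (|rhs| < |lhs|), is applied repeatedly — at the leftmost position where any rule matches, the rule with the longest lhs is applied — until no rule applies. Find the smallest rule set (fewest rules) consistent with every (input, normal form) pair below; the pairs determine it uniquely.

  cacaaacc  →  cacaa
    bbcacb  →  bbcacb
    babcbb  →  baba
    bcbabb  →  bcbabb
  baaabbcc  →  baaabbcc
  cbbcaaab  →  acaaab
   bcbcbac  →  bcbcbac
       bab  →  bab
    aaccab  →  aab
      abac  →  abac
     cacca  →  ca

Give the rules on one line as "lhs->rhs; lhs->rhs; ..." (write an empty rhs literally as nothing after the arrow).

  | cacaaacc => cacaa
  | bbcacb
  | babcbb => baba
  | bcbabb

acc->; cbb->a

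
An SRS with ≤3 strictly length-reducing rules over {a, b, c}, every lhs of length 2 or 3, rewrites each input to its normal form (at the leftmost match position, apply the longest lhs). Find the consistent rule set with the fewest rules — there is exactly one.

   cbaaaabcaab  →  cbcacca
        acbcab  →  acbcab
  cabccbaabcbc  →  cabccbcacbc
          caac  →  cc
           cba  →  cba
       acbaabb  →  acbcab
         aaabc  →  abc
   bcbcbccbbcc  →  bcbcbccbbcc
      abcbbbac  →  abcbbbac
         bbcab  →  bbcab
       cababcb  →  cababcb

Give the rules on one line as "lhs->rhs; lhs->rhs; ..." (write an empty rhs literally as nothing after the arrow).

  | cbaaaabcaab => cbaabcaab => cbcacaab => cbcacca
  | acbcab
  | cabccbaabcbc => cabccbcacbc
  | caac => cc

aa->; aab->ca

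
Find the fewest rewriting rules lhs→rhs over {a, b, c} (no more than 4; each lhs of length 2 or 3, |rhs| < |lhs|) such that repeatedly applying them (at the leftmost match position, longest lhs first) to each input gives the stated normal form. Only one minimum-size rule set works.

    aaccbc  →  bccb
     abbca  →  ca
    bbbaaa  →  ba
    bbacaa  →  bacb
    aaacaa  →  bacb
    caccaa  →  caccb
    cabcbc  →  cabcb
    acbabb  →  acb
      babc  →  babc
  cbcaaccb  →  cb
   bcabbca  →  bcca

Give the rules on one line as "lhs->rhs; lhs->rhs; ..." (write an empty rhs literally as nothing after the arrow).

aa->b; abb->; bb->b; cbc->cb

  | aaccbc => bccbc => bccb
  | abbca => ca
  | bbbaaa => bbaaa => baaa => bba => ba
  | bbacaa => bacaa => bacb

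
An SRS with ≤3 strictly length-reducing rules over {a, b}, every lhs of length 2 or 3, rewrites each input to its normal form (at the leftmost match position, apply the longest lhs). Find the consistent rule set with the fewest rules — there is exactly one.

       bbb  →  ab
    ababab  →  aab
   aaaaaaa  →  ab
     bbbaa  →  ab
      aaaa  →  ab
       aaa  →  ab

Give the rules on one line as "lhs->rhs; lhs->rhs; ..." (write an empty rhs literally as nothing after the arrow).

  | bbb => ab
  | ababab => abbab => abbb => aab
  | aaaaaaa => abaaaa => abaaa => abaa => aba => ab
  | bbbaa => abaa => aba => ab

aaa->ab; ba->b; bbb->ab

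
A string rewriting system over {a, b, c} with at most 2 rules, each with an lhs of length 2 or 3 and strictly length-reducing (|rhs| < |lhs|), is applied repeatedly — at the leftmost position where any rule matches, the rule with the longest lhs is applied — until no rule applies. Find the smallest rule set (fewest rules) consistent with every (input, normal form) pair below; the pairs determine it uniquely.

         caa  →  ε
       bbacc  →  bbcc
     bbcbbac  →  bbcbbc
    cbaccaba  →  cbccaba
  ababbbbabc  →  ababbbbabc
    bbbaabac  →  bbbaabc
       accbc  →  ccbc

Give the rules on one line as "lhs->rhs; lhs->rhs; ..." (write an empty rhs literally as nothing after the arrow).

ac->c; caa->

  | caa => ε
  | bbacc => bbcc
  | bbcbbac => bbcbbc
  | cbaccaba => cbccaba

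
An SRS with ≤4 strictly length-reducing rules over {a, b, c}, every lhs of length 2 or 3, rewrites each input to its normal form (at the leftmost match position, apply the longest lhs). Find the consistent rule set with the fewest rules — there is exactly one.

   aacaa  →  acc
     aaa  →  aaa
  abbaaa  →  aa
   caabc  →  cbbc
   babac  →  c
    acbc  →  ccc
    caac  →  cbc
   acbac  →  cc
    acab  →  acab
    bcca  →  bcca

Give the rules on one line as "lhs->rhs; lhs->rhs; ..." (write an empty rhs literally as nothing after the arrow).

acb->cc; ba->; caa->cb; cac->c

  | aacaa => aacb => acc
  | aaa
  | abbaaa => abaa => aa
  | caabc => cbbc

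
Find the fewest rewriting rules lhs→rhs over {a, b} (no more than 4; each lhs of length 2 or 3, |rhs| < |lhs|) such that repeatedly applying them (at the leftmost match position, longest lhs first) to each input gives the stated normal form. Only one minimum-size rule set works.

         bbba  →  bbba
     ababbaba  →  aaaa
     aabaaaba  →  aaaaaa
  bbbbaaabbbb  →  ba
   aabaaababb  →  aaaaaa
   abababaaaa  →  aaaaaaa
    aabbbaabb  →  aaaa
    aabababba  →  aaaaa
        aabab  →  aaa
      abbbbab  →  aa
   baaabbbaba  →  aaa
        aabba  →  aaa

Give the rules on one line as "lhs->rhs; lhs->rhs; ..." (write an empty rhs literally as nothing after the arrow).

ab->a; baa->bb; bab->a

  | bbba
  | ababbaba => aabbaba => aababa => aaaba => aaaa
  | aabaaaba => aaaaaba => aaaaaa
  | bbbbaaabbbb => bbbbbabbbb => bbbbabbb => bbbabb => bbab => ba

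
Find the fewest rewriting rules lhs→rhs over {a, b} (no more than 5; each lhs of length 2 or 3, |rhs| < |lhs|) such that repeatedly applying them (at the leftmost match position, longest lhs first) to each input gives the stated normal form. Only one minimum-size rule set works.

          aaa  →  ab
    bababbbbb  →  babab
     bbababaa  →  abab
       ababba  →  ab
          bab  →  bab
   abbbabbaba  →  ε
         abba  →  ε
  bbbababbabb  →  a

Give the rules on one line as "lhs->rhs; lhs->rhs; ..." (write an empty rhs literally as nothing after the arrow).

  | aaa => ab
  | bababbbbb => babaaabb => bababbb => babaaa => babab
  | bbababaa => ababaa => abab
  | ababba => abaa => ab

aa->; aaa->ab; bb->; bbb->aa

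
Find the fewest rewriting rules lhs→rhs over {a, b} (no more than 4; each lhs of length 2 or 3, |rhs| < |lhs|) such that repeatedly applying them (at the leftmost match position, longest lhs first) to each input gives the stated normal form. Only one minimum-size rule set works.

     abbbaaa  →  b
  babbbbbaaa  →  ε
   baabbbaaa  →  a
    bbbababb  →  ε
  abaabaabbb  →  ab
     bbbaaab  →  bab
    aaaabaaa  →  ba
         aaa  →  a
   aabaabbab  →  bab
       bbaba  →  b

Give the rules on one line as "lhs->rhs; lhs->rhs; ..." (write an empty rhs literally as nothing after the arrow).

  | abbbaaa => abaaa => baa => b
  | babbbbbaaa => babbbaaa => babaaa => bbaa => aa => ε
  | baabbbaaa => bbbbaaa => bbaaa => aaa => a
  | bbbababb => bababb => bbbb => bb => ε

aa->; aba->b; bb->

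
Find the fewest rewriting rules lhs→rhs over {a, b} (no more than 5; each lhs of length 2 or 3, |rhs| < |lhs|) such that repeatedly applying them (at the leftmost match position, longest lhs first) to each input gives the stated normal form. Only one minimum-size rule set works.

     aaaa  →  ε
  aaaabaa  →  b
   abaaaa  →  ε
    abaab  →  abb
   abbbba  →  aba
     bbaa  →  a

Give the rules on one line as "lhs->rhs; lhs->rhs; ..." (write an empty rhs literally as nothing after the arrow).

aa->; aaa->bb; bba->; bbb->

  | aaaa => bba => ε
  | aaaabaa => bbabaa => baa => b
  | abaaaa => abbba => aa => ε
  | abaab => abb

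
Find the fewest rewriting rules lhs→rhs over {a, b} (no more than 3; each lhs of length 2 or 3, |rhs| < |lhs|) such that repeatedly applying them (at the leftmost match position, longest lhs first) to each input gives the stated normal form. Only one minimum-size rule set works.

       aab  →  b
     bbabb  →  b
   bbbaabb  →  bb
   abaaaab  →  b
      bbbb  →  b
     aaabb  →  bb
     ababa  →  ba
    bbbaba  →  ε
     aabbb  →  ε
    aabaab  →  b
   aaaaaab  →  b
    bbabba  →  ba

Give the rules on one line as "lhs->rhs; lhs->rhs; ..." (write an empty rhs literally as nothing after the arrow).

ab->b; aba->; bbb->

  | aab => ab => b
  | bbabb => bbbb => b
  | bbbaabb => aabb => abb => bb
  | abaaaab => aaab => aab => ab => b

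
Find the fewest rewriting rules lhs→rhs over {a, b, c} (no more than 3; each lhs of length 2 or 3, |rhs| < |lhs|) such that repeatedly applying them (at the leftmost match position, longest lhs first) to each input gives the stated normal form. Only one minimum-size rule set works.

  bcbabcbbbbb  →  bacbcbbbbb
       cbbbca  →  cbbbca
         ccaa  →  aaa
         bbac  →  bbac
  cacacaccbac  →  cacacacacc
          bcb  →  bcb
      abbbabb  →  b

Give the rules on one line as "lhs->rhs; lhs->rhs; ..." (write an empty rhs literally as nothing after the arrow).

  | bcbabcbbbbb => bacbcbbbbb
  | cbbbca
  | ccaa => aaa
  | bbac

abb->; cba->ac; cca->aa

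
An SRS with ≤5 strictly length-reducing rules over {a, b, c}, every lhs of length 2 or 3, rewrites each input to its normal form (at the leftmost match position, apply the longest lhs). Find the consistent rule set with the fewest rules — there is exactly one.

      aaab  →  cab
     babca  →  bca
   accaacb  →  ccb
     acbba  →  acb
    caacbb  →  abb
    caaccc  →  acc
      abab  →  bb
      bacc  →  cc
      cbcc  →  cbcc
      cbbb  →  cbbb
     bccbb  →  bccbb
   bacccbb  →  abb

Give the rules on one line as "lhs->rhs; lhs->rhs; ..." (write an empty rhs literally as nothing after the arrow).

aa->c; aba->b; ba->; ccc->a

  | aaab => cab
  | babca => bca
  | accaacb => accccb => aacb => ccb
  | acbba => acb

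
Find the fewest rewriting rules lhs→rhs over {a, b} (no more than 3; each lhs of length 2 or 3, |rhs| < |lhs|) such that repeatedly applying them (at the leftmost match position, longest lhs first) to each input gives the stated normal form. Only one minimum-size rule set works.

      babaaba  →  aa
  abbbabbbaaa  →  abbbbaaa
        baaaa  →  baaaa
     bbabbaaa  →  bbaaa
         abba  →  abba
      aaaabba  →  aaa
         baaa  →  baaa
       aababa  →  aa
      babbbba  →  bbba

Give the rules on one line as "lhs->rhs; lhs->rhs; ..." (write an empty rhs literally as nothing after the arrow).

aab->a; bab->

  | babaaba => aaba => aa
  | abbbabbbaaa => abbbbaaa
  | baaaa
  | bbabbaaa => bbaaa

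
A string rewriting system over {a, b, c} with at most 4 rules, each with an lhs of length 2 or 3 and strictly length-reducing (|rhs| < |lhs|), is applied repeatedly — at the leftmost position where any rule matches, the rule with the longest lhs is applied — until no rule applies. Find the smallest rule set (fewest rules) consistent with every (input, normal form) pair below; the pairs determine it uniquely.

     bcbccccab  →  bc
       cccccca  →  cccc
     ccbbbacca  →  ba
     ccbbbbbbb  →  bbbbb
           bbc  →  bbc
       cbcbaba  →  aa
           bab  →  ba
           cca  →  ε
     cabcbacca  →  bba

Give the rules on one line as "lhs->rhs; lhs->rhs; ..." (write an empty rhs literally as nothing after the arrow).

  | bcbccccab => bccccab => bcccbb => bccb => bc
  | cccccca => cccccb => cccc
  | ccbbbacca => cbbacca => bacca => bacb => ba
  | ccbbbbbbb => cbbbbbb => bbbbb

ab->a; ca->b; cb->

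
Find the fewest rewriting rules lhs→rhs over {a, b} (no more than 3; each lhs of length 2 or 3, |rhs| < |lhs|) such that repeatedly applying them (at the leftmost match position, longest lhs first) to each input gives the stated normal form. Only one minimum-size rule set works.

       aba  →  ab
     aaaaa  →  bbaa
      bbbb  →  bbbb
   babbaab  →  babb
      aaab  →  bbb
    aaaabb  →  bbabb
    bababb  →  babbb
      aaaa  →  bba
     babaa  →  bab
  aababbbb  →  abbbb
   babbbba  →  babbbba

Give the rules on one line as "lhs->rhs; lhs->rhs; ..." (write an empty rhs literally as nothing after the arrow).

  | aba => ab
  | aaaaa => bbaa
  | bbbb
  | babbaab => babb

aaa->bb; aab->; aba->ab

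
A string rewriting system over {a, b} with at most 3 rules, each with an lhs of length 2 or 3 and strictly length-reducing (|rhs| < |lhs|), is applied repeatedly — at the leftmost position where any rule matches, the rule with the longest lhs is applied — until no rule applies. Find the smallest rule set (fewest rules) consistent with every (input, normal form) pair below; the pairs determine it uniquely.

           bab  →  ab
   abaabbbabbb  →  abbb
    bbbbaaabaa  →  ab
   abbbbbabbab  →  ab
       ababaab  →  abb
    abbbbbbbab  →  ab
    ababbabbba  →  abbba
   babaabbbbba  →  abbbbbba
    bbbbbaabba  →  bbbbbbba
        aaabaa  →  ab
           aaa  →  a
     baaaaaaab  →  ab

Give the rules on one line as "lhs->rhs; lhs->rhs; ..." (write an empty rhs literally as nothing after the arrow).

aa->a; baa->b; bab->ab

  | bab => ab
  | abaabbbabbb => abbbbabbb => abbbabbb => abbabbb => ababbb => aabbb => abbb
  | bbbbaaabaa => bbbbabaa => bbbabaa => bbabaa => babaa => abaa => ab
  | abbbbbabbab => abbbbabbab => abbbabbab => abbabbab => ababbab => aabbab => abbab => abab => aab => ab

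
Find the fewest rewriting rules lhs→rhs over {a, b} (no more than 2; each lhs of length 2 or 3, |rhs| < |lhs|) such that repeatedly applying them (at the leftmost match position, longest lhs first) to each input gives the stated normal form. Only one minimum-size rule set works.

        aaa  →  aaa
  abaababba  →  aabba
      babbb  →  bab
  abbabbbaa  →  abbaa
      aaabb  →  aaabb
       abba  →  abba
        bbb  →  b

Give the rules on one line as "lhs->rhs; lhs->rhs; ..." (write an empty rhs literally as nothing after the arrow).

  | aaa
  | abaababba => aababba => aabba
  | babbb => bab
  | abbabbbaa => abbabaa => abbaa

aba->a; bbb->b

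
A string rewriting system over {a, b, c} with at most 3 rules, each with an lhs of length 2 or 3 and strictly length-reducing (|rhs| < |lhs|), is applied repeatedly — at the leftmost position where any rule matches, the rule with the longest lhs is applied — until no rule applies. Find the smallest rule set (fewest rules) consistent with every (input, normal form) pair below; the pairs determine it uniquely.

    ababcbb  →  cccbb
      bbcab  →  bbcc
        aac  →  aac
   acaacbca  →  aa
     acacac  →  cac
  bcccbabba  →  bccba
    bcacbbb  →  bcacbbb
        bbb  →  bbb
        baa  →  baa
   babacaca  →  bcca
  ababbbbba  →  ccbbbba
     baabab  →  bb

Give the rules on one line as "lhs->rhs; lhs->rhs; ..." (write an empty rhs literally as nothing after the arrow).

ab->c; aca->; cbc->

  | ababcbb => cabcbb => cccbb
  | bbcab => bbcc
  | aac
  | acaacbca => acbca => aa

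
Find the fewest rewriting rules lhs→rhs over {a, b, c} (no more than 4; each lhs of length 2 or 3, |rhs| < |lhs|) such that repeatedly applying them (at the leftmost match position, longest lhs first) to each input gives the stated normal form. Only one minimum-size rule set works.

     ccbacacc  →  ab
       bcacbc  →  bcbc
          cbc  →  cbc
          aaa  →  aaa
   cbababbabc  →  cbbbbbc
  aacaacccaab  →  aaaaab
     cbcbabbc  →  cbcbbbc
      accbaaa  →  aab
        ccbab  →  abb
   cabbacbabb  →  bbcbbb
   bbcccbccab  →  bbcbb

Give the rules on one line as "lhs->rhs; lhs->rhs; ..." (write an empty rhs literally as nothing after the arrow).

ba->b; ca->; cc->a

  | ccbacacc => abacacc => abcacc => abcc => aba => ab
  | bcacbc => bcbc
  | cbc
  | aaa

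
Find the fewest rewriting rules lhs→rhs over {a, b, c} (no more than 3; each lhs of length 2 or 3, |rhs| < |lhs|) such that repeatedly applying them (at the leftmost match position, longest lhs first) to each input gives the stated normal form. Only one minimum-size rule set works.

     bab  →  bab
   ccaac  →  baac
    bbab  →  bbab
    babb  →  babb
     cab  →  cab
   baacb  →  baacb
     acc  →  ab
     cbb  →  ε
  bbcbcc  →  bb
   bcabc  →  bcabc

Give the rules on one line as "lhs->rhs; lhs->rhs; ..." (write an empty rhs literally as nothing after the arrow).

  | bab
  | ccaac => baac
  | bbab
  | babb

cbb->; cc->b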